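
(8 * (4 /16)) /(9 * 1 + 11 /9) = 9 /46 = 0.20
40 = 40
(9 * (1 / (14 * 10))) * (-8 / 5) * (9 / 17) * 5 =-162 / 595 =-0.27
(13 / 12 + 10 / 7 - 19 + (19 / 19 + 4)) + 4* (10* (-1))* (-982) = 3298555 / 84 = 39268.51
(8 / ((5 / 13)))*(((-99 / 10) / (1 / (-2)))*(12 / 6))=20592 / 25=823.68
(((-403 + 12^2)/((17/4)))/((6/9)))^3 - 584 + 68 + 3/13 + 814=-48767085331/63869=-763548.60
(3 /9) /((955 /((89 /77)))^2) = 7921 /16222188675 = 0.00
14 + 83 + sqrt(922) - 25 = sqrt(922) + 72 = 102.36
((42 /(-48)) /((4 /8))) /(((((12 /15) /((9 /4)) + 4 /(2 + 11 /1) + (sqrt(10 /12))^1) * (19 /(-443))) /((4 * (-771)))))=1085359799160 /5116453 - 272738609325 * sqrt(30) /5116453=-79838.73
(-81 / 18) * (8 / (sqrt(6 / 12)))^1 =-36 * sqrt(2) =-50.91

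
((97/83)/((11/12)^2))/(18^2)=388/90387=0.00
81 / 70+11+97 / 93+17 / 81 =2357081 / 175770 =13.41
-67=-67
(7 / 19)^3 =0.05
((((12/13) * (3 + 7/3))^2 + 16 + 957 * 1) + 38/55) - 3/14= 129832433/130130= 997.71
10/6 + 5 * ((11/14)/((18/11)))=1025/252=4.07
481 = 481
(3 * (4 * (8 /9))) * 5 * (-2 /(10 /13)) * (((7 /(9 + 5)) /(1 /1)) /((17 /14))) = -2912 /51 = -57.10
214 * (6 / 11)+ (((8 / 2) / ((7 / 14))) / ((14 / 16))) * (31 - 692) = -456356 / 77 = -5926.70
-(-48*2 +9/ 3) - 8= 85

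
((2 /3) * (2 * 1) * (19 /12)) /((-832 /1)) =-19 /7488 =-0.00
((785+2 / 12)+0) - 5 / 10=2354 / 3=784.67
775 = 775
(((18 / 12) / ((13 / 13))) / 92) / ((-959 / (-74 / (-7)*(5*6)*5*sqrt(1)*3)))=-24975 / 308798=-0.08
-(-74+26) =48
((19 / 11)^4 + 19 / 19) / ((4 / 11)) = 72481 / 2662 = 27.23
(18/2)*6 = 54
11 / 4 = 2.75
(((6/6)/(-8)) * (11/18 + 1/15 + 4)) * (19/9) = -1.23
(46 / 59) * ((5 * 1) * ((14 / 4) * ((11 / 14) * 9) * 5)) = 56925 / 118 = 482.42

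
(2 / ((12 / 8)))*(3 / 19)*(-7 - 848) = -180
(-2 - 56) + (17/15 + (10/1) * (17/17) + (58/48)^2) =-130771/2880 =-45.41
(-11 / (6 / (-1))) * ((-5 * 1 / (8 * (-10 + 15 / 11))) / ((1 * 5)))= 121 / 4560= 0.03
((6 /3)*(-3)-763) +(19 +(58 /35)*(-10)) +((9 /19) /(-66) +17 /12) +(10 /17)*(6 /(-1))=-229417471 /298452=-768.69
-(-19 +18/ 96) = 301/ 16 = 18.81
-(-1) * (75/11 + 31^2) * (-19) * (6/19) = -5806.91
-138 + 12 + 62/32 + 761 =10191/16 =636.94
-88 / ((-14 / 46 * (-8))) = -253 / 7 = -36.14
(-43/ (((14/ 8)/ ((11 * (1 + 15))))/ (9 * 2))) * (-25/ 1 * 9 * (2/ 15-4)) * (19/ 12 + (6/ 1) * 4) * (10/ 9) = -13475580800/ 7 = -1925082971.43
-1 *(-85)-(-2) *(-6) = 73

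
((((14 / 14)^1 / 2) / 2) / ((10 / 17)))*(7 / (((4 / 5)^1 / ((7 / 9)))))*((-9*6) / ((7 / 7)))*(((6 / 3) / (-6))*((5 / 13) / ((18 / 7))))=29155 / 3744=7.79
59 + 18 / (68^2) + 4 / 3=418499 / 6936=60.34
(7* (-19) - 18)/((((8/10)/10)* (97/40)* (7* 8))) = -13.90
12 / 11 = 1.09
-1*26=-26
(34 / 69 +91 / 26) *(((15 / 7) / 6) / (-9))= -2755 / 17388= -0.16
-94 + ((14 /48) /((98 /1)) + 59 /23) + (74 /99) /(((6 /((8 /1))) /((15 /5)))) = -22554809 /255024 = -88.44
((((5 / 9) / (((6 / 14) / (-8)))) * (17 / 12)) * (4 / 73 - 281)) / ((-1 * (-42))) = 1743265 / 17739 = 98.27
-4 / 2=-2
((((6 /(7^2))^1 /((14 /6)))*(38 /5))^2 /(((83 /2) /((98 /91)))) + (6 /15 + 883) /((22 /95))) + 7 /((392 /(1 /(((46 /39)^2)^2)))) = 3814.70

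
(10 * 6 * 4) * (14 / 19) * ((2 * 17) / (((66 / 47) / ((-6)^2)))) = 32215680 / 209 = 154142.01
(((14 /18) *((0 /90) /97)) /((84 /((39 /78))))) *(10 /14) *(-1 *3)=0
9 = 9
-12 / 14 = -6 / 7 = -0.86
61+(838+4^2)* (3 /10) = 1586 /5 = 317.20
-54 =-54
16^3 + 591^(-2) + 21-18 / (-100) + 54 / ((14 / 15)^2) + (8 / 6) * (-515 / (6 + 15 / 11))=47202450233096 / 11552469075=4085.92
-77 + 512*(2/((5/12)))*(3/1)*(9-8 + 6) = 257663/5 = 51532.60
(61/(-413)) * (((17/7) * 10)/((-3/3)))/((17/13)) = 7930/2891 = 2.74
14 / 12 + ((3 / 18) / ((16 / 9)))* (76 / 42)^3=21265 / 12348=1.72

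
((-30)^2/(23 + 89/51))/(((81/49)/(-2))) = -83300/1893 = -44.00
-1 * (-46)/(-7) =-46/7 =-6.57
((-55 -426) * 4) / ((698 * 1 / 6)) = -5772 / 349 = -16.54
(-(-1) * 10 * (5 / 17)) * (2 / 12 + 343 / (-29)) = -50725 / 1479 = -34.30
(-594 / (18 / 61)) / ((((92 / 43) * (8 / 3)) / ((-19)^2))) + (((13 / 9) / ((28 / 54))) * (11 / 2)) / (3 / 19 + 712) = -127368.72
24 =24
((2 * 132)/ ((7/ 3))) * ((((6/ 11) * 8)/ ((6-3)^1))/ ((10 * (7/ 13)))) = 7488/ 245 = 30.56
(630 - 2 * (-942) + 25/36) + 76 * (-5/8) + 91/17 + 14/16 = 3027469/1224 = 2473.42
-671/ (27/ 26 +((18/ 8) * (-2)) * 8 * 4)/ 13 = 1342/ 3717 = 0.36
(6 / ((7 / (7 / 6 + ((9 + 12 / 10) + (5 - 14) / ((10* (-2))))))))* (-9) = -6381 / 70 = -91.16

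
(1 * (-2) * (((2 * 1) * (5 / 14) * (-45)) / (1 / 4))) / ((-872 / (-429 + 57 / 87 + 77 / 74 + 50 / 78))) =2678186625 / 21286174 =125.82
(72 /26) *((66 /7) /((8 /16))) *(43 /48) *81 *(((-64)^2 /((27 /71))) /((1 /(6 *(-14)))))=-44568133632 /13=-3428317971.69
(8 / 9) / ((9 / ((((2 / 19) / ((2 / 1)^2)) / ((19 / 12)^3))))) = 256 / 390963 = 0.00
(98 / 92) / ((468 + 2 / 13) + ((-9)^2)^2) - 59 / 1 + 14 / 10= -1210585807 / 21017170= -57.60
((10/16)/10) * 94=47/8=5.88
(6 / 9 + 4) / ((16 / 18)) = 21 / 4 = 5.25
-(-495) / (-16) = -495 / 16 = -30.94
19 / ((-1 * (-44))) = 19 / 44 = 0.43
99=99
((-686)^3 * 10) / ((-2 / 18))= 29054597040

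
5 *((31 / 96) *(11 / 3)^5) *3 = 24962905 / 7776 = 3210.25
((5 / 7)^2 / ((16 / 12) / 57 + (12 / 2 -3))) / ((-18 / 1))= -475 / 50666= -0.01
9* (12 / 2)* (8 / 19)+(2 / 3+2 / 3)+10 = 1942 / 57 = 34.07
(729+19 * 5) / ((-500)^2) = 103 / 31250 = 0.00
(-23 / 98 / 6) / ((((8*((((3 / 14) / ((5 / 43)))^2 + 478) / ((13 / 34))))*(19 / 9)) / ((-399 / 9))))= 52325 / 641604752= 0.00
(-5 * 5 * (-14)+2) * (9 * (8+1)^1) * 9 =256608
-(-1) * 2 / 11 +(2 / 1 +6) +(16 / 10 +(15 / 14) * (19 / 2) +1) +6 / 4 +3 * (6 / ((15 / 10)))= 53069 / 1540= 34.46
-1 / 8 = -0.12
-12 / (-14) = 6 / 7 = 0.86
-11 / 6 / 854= -11 / 5124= -0.00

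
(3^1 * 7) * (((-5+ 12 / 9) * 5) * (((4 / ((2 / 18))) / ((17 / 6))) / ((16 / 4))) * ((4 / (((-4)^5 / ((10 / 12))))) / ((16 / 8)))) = 17325 / 8704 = 1.99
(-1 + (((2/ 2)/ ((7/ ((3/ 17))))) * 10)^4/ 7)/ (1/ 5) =-7014637235/ 1403737447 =-5.00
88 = 88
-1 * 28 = -28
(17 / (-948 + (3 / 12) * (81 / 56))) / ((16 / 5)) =-1190 / 212271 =-0.01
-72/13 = -5.54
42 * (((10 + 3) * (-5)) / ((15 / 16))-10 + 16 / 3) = -3108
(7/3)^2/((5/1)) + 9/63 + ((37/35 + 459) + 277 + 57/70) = 93127/126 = 739.10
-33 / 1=-33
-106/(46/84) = -4452/23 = -193.57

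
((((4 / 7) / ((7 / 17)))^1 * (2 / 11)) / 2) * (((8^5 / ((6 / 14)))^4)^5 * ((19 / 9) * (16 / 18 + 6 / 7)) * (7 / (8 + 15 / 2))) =85714822232365144636239082963479776727446087544899196741001538180304757166251310739179943547486246860394332160 / 8755315630911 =9790032232504041121865061000000000000000000000000000000000000000000000000000000000000000000000000.00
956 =956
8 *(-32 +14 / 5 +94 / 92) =-25924 / 115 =-225.43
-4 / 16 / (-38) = 1 / 152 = 0.01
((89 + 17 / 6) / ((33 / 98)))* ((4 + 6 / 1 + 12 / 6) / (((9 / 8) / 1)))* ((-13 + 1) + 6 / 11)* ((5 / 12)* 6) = -30238880 / 363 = -83302.70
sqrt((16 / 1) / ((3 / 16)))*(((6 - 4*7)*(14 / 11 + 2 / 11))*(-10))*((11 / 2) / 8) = 3520*sqrt(3) / 3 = 2032.27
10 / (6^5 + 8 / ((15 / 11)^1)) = 75 / 58364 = 0.00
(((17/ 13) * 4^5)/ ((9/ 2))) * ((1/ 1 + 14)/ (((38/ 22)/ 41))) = 78510080/ 741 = 105951.52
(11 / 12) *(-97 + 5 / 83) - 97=-30853 / 166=-185.86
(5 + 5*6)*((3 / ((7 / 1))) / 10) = 3 / 2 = 1.50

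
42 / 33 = 14 / 11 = 1.27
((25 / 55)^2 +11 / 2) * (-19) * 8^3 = -6717184 / 121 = -55513.92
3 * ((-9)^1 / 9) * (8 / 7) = -24 / 7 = -3.43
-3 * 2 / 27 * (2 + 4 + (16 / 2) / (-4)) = -0.89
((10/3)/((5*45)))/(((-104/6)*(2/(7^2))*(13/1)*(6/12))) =-49/15210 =-0.00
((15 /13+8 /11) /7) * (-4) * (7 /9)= -1076 /1287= -0.84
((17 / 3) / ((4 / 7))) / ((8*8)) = 119 / 768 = 0.15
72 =72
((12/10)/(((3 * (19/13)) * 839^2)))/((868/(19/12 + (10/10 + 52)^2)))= 438451/348271953960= 0.00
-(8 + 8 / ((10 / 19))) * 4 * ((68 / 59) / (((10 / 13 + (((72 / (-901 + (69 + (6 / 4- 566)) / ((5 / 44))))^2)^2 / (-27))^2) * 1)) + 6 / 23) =-21514677567701088009680499601696682496 / 131788619130379880210940583066407325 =-163.25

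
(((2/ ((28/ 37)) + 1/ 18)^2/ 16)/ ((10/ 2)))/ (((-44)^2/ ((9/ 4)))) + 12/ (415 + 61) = 5879029/ 232227072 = 0.03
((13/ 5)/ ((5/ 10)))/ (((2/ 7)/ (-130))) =-2366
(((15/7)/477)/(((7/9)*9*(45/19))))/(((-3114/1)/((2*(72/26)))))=-0.00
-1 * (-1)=1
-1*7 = -7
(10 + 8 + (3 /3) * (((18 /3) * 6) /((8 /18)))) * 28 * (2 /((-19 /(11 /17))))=-60984 /323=-188.80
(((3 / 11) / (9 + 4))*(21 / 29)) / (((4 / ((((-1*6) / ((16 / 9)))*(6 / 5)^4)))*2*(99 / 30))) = -45927 / 11404250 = -0.00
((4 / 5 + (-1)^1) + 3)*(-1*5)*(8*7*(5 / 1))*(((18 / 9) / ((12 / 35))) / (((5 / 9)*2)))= -20580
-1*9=-9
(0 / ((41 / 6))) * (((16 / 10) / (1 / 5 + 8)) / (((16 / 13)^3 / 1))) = 0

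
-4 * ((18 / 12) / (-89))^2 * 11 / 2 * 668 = -33066 / 7921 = -4.17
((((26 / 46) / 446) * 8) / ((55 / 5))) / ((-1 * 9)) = -52 / 507771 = -0.00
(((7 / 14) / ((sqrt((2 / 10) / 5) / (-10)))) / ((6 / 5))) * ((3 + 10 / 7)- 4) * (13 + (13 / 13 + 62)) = -678.57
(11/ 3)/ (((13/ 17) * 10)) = 187/ 390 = 0.48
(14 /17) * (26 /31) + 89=47267 /527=89.69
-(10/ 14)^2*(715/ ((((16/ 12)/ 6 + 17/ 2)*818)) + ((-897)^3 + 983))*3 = 3475849480825125/ 3146437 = 1104693811.07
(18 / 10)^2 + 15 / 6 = 287 / 50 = 5.74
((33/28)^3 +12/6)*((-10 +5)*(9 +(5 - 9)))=-1996025/21952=-90.93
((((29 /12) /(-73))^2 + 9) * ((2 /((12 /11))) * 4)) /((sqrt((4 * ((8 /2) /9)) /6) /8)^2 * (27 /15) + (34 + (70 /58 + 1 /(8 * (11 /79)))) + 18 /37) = 4483928717125 /2486201742468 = 1.80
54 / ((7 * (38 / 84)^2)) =13608 / 361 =37.70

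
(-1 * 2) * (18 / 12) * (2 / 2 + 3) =-12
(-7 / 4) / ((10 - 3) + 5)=-7 / 48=-0.15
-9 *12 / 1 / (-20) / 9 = 0.60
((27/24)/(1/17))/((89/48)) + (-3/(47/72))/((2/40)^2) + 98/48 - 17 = -185016593/100392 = -1842.94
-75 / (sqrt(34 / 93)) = -75*sqrt(3162) / 34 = -124.04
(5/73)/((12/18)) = 15/146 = 0.10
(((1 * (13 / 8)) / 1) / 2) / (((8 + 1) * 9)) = 13 / 1296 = 0.01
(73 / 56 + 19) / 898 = 0.02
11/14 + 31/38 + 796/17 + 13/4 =467349/9044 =51.68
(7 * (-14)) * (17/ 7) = -238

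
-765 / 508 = -1.51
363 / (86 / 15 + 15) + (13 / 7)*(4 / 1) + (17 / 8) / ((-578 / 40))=1834873 / 74018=24.79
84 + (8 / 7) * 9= 660 / 7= 94.29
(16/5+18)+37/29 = 3259/145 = 22.48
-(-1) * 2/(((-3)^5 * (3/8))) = -16/729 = -0.02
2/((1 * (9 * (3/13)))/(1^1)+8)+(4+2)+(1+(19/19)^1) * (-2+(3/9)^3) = 8038/3537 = 2.27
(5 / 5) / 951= 1 / 951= 0.00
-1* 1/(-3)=1/3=0.33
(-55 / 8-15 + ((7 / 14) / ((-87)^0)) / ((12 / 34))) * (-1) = 20.46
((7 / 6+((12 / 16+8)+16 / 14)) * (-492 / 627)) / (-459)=38089 / 2014551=0.02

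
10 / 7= 1.43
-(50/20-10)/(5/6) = 9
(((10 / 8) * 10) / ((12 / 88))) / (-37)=-275 / 111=-2.48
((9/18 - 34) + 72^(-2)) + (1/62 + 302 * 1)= 43151647/160704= 268.52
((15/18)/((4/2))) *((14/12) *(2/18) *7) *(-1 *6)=-245/108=-2.27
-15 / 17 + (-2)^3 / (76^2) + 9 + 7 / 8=441435 / 49096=8.99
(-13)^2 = 169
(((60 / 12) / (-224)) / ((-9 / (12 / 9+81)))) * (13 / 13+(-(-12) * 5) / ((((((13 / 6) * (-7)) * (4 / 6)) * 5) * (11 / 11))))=-1615 / 42336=-0.04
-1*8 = -8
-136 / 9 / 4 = -34 / 9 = -3.78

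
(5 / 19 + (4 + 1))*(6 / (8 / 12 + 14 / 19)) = 45 / 2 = 22.50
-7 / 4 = -1.75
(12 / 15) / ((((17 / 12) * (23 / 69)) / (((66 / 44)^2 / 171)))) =36 / 1615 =0.02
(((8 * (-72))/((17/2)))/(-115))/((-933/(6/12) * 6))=-32/608005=-0.00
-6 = -6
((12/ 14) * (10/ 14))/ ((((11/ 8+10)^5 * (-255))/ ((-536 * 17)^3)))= 2916568241537024/ 305775751099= 9538.26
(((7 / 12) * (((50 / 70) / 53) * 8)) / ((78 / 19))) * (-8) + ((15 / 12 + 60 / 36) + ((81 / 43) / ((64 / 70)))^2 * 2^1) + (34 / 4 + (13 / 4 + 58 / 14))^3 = 8105647904999455 / 2013551414784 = 4025.55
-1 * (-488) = 488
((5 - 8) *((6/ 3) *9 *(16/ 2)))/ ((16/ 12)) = -324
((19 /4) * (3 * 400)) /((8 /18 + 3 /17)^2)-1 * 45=280053 /19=14739.63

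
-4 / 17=-0.24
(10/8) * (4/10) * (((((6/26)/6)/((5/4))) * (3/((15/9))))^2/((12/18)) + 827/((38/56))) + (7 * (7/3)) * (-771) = -24049646008/2006875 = -11983.63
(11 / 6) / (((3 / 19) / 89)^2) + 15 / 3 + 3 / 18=15727285 / 27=582492.04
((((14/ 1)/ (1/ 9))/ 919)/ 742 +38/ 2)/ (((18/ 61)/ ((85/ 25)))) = 479841677/ 2191815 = 218.92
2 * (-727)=-1454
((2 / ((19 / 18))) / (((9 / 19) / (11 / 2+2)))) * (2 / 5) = 12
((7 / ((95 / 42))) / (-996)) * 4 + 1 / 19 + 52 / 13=4.04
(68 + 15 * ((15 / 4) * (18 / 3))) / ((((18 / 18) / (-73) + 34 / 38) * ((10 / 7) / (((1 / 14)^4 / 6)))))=1124857 / 804760320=0.00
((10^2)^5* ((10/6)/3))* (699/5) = 2330000000000/3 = 776666666666.67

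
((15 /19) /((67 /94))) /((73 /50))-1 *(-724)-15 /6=722.26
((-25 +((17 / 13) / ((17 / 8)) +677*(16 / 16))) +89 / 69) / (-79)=-586553 / 70863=-8.28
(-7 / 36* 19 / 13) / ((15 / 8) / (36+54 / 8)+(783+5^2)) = -2527 / 7185126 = -0.00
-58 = -58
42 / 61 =0.69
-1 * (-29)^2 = -841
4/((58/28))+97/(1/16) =45064/29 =1553.93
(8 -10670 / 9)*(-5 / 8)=26495 / 36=735.97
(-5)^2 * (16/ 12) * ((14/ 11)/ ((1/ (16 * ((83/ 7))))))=265600/ 33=8048.48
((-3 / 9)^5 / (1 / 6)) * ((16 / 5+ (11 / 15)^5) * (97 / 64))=-0.13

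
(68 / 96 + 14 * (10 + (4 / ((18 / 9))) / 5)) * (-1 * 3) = -17557 / 40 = -438.92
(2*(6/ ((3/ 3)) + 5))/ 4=11/ 2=5.50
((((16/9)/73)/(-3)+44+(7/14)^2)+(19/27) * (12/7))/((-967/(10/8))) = -12540985/213467184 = -0.06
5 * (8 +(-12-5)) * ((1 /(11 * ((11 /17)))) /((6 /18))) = -2295 /121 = -18.97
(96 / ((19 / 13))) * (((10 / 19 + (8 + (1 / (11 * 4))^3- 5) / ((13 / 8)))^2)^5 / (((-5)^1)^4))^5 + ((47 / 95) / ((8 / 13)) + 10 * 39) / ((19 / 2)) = 17197875750349333748801041957986017043831003269853618438101730800242102192898392727894810503150498897715535514981433034081748189608969352682882799682538886141635323577436971241408747634270499854629804699432008352184196778704722574083328463180898087088222505208844233128510800072361217944981841423254340483975420327203456898035772103811110747 / 4338205727203498548587258861825640102768558355583112912926456213857951801773733391164198237923739413634147481910578025522465596879355217315347413661991353909719546603171963798908375119751856924720549863883025073784954198632241120263215163159257553121840223351514026301164681486950072771514790659172303262521386598400000000000000000000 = 3964283.12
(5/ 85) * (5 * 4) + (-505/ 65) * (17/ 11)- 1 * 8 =-45777/ 2431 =-18.83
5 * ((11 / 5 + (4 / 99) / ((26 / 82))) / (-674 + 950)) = 14977 / 355212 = 0.04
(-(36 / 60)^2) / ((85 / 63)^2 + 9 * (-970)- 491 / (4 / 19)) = 142884 / 4389884525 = 0.00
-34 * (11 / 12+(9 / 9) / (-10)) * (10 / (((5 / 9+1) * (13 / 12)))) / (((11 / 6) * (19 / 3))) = -38556 / 2717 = -14.19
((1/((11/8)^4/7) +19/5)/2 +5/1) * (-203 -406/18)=-234178567/131769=-1777.19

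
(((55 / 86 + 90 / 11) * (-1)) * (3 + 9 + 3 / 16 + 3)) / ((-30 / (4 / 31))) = 135189 / 234608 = 0.58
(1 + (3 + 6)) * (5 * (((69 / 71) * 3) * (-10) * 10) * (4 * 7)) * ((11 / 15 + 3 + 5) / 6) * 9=-379638000 / 71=-5347014.08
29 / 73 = 0.40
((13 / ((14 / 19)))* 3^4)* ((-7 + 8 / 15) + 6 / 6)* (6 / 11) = -1640574 / 385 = -4261.23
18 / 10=9 / 5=1.80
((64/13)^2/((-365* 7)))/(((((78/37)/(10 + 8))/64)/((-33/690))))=160038912/645533525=0.25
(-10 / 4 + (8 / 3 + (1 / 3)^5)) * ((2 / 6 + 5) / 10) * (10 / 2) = 332 / 729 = 0.46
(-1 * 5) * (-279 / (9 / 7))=1085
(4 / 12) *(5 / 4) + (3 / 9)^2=19 / 36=0.53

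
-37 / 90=-0.41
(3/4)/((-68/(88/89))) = -33/3026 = -0.01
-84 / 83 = -1.01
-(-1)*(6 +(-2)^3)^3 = -8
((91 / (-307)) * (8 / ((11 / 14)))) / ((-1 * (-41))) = -10192 / 138457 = -0.07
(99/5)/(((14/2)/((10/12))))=33/14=2.36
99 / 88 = 9 / 8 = 1.12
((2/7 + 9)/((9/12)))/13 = 0.95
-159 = -159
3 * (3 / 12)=3 / 4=0.75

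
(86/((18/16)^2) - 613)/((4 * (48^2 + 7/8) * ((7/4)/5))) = -252280/1493559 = -0.17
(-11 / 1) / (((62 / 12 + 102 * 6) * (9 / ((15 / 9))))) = -110 / 33327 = -0.00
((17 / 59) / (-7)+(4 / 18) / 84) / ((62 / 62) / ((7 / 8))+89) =-0.00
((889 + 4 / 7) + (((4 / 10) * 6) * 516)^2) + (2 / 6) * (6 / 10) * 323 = 268553028 / 175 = 1534588.73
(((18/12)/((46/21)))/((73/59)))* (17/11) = 63189/73876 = 0.86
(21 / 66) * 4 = 14 / 11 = 1.27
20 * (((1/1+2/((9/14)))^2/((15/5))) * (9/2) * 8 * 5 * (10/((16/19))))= 6502750/27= 240842.59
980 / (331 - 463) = -245 / 33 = -7.42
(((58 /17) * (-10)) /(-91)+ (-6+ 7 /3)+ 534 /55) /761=0.01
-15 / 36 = -5 / 12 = -0.42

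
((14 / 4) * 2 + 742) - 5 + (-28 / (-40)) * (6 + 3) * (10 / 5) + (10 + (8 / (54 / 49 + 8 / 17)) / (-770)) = 27616527 / 36025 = 766.59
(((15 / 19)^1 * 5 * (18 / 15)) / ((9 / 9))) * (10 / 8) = 225 / 38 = 5.92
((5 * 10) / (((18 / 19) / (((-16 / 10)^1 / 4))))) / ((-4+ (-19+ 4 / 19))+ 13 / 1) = 1805 / 837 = 2.16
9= 9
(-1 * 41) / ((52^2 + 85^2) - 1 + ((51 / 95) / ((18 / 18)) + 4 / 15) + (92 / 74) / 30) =-28823 / 6979978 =-0.00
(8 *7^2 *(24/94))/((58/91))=214032/1363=157.03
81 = 81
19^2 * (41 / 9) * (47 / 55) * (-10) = -1391294 / 99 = -14053.47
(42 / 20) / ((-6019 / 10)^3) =-2100 / 218058504859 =-0.00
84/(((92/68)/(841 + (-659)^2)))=621354216/23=27015400.70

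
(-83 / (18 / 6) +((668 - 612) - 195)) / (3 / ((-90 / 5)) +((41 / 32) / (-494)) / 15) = 39520000 / 39561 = 998.96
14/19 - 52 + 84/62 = -29396/589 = -49.91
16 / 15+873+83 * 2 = 15601 / 15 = 1040.07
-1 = -1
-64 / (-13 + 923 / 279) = 6.60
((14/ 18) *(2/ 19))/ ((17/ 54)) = 84/ 323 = 0.26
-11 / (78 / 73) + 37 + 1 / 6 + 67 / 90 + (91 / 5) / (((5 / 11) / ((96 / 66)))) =502259 / 5850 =85.86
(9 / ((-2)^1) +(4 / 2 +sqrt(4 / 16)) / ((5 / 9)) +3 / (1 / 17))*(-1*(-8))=408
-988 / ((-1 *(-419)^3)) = -988 / 73560059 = -0.00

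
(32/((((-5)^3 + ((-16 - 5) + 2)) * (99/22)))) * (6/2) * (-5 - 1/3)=64/81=0.79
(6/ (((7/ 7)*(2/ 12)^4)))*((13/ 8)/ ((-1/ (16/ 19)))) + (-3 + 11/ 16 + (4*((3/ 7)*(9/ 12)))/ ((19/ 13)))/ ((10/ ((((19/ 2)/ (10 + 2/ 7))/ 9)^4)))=-91257714800262495007/ 8576174118666240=-10640.84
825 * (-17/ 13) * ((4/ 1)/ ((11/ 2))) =-10200/ 13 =-784.62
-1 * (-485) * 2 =970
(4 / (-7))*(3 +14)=-9.71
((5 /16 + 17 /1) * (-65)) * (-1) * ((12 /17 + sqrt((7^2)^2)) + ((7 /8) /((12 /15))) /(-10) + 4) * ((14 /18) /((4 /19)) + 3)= 253032061165 /626688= 403760.82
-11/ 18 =-0.61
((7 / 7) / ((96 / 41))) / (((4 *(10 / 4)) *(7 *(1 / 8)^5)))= 20992 / 105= 199.92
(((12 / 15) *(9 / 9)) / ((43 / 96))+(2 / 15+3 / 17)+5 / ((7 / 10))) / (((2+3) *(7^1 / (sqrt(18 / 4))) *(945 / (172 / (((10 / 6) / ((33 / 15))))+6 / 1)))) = 688552607 *sqrt(2) / 7051865625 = 0.14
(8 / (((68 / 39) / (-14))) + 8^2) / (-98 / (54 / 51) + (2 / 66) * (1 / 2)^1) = 792 / 311491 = 0.00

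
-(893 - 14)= -879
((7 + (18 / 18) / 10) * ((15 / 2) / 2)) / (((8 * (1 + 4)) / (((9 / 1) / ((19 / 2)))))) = 1917 / 3040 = 0.63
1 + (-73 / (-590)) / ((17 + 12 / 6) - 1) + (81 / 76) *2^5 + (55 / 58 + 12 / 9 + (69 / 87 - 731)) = -692.81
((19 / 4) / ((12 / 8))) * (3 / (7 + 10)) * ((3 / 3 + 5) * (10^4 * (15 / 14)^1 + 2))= 4275798 / 119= 35931.08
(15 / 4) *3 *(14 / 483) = 15 / 46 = 0.33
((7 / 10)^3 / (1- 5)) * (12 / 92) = -1029 / 92000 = -0.01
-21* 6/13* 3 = -378/13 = -29.08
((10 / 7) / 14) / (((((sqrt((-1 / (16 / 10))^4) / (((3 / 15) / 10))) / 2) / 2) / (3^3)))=3456 / 6125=0.56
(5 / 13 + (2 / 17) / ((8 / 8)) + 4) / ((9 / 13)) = 995 / 153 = 6.50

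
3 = 3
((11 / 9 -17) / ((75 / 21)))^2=988036 / 50625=19.52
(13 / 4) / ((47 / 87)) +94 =18803 / 188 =100.02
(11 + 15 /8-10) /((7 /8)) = 23 /7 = 3.29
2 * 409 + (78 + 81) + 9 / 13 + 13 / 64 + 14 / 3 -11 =2425019 / 2496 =971.56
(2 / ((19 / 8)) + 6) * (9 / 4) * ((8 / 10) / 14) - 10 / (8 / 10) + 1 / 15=-46099 / 3990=-11.55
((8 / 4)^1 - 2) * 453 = 0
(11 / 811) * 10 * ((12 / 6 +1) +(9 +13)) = 2750 / 811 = 3.39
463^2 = 214369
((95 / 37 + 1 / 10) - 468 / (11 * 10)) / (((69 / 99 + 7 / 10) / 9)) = -174393 / 17057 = -10.22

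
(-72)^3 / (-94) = 186624 / 47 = 3970.72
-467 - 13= -480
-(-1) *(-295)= -295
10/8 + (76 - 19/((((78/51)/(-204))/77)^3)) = 20584626863567.83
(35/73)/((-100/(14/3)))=-49/2190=-0.02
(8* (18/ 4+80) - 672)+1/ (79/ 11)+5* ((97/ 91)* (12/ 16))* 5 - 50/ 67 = 23.38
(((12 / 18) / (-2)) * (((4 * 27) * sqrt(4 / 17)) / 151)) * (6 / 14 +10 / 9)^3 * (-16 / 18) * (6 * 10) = 1168221440 * sqrt(17) / 213956883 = 22.51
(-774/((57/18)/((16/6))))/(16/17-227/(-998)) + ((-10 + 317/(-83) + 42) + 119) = -1426327816/3474131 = -410.56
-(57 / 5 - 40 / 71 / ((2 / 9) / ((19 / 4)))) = 228 / 355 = 0.64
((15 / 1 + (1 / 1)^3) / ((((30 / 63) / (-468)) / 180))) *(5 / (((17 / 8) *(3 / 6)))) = -13319830.59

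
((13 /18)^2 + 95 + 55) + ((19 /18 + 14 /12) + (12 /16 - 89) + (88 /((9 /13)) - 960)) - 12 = -780.40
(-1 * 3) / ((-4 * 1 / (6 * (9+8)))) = 153 / 2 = 76.50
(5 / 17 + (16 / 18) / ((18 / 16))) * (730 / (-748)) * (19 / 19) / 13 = -544945 / 6694974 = -0.08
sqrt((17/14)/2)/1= sqrt(119)/14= 0.78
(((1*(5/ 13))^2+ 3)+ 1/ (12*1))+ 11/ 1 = 28861/ 2028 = 14.23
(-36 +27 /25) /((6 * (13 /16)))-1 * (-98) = 29522 /325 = 90.84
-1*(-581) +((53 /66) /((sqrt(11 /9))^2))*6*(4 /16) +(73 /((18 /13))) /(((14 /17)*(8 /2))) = 72935705 /121968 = 597.99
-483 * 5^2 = -12075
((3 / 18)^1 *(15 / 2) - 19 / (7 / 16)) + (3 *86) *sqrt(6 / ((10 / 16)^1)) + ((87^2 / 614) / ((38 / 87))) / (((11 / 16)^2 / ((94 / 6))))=1032 *sqrt(15) / 5 + 17653710691 / 19762204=1692.69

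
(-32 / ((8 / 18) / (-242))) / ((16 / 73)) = 79497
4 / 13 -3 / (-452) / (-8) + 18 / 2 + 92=4762233 / 47008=101.31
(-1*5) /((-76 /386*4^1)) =965 /152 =6.35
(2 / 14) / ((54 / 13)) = 13 / 378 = 0.03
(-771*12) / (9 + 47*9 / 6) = -6168 / 53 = -116.38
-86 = -86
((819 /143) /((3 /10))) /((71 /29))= 6090 /781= 7.80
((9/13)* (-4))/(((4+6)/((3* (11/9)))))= -66/65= -1.02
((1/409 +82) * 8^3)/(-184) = -2146496/9407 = -228.18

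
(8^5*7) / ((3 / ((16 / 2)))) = 611669.33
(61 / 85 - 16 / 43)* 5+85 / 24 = 92447 / 17544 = 5.27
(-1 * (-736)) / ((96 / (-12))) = -92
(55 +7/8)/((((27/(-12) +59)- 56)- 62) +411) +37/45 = 123641/125910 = 0.98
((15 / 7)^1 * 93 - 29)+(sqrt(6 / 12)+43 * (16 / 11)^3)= sqrt(2) / 2+2819448 / 9317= 303.32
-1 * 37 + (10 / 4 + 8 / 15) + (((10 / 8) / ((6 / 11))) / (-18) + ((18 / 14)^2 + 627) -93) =53085013 / 105840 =501.56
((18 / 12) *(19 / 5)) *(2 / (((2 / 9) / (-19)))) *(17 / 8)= -165699 / 80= -2071.24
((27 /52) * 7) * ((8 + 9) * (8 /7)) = 918 /13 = 70.62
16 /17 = 0.94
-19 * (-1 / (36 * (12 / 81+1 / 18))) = 57 / 22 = 2.59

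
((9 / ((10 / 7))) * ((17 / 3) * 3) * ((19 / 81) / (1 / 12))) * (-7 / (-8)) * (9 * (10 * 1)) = 47481 / 2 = 23740.50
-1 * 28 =-28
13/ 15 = 0.87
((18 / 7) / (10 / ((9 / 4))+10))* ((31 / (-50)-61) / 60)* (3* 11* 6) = -633501 / 17500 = -36.20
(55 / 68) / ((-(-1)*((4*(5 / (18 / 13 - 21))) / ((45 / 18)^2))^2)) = 5259375 / 173056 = 30.39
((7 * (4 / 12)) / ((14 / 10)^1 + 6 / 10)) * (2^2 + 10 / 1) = 49 / 3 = 16.33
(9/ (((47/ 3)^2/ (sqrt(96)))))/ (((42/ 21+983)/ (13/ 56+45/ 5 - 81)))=-325539*sqrt(6)/ 30462110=-0.03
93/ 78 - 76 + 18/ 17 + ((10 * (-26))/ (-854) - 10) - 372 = -85957847/ 188734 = -455.44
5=5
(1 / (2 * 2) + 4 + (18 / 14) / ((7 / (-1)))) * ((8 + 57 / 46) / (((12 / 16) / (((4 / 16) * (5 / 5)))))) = 338725 / 27048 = 12.52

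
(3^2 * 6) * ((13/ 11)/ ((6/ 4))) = 468/ 11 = 42.55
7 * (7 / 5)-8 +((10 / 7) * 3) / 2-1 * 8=-142 / 35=-4.06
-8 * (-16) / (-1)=-128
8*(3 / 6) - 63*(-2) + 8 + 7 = 145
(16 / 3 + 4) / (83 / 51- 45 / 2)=-952 / 2129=-0.45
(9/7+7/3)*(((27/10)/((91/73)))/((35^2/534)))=13331844/3901625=3.42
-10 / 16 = -5 / 8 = -0.62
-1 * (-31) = 31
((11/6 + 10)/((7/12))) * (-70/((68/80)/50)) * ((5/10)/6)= -355000/51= -6960.78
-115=-115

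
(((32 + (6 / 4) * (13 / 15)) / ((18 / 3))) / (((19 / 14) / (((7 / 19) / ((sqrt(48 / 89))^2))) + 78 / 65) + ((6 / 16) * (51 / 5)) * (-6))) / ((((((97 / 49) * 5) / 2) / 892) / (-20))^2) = -19728299550159872 / 5406270265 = -3649151.56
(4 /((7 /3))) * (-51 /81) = -68 /63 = -1.08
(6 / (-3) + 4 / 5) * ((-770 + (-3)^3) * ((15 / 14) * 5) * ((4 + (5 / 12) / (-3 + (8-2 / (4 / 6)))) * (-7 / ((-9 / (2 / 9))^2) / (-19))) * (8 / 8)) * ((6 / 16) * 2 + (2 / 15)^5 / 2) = 183387379933 / 50486895000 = 3.63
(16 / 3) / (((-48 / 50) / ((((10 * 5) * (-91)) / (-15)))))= -45500 / 27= -1685.19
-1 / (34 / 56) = -28 / 17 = -1.65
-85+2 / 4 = -169 / 2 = -84.50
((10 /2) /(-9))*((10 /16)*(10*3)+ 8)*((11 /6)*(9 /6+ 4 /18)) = -182435 /3888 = -46.92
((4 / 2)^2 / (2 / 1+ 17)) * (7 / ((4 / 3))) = 21 / 19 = 1.11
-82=-82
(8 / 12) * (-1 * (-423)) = 282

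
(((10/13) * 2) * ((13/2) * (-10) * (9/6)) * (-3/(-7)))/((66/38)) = -2850/77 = -37.01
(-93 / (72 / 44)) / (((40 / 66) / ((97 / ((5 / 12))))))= -1091541 / 50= -21830.82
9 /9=1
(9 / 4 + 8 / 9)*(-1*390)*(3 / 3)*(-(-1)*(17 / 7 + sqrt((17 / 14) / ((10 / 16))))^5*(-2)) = 51546919138*sqrt(595) / 1260525 + 50440989833 / 50421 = 1997889.17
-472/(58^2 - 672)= -0.18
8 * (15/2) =60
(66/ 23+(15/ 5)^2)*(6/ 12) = 273/ 46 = 5.93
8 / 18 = 4 / 9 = 0.44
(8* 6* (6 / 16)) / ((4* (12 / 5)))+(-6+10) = 47 / 8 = 5.88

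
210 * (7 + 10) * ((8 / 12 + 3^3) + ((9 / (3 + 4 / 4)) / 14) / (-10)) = 789701 / 8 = 98712.62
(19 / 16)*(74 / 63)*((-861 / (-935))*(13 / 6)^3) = 63324131 / 4847040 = 13.06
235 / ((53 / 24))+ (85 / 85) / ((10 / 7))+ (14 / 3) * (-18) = 12251 / 530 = 23.12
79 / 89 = 0.89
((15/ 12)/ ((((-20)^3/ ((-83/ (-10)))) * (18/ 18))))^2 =6889/ 4096000000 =0.00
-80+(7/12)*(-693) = -1937/4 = -484.25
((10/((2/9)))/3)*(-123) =-1845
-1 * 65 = -65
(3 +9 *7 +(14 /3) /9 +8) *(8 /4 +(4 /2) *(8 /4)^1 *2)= 20120 /27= 745.19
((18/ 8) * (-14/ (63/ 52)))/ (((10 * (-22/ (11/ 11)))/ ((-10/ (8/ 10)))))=-65/ 44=-1.48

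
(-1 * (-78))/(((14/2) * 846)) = 13/987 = 0.01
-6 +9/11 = -57/11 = -5.18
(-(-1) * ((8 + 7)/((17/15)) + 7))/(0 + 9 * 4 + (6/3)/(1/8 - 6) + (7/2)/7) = 32336/57783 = 0.56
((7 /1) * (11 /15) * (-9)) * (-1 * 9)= 2079 /5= 415.80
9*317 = 2853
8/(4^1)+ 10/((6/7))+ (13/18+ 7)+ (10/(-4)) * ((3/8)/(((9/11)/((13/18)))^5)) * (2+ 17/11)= 3889338268915/198359290368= 19.61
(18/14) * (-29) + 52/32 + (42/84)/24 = -11975/336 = -35.64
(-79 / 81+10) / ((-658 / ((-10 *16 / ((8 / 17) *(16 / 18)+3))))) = 994160 / 1548603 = 0.64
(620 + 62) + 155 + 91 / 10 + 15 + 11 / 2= 4333 / 5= 866.60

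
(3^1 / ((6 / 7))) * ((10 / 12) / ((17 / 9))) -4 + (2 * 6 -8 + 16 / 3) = 1403 / 204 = 6.88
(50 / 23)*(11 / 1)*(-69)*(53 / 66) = -1325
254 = 254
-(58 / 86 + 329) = -14176 / 43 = -329.67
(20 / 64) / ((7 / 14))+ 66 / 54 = 1.85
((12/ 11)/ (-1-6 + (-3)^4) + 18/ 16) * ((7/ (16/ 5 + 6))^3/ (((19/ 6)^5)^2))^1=150323755554000/ 30360850045576560169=0.00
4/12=1/3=0.33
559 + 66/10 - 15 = 550.60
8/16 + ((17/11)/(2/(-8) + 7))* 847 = 194.43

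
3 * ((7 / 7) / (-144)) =-0.02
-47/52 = -0.90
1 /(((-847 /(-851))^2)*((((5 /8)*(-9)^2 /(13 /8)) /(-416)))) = -3916479008 /290550645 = -13.48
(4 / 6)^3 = 8 / 27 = 0.30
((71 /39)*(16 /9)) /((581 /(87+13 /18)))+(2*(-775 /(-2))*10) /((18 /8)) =6322757872 /1835379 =3444.93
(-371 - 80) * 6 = -2706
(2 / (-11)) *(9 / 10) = -9 / 55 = -0.16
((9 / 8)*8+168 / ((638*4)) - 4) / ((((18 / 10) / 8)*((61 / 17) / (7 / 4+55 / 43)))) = 143129120 / 7530633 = 19.01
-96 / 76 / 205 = -24 / 3895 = -0.01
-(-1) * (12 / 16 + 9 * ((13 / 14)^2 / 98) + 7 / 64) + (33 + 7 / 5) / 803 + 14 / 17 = 1.80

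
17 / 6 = 2.83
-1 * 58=-58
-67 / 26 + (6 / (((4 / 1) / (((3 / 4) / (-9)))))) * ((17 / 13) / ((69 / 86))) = -9977 / 3588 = -2.78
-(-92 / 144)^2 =-529 / 1296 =-0.41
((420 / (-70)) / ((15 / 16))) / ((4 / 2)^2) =-1.60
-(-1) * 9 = 9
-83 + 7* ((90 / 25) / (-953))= -395621 / 4765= -83.03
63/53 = 1.19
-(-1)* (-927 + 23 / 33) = -30568 / 33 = -926.30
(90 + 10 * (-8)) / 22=5 / 11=0.45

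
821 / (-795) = -821 / 795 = -1.03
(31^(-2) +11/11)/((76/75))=36075/36518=0.99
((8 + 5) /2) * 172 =1118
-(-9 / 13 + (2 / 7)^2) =389 / 637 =0.61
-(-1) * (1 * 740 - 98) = 642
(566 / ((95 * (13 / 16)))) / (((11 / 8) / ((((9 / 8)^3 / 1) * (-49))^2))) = 361105125003 / 13911040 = 25958.17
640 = 640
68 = 68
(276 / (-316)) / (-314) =69 / 24806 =0.00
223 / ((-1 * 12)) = -223 / 12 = -18.58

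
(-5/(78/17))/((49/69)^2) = -134895/62426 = -2.16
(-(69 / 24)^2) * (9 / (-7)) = 4761 / 448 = 10.63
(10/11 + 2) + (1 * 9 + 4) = 175/11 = 15.91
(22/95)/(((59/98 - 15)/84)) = -181104/134045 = -1.35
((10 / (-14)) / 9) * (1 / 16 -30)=2395 / 1008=2.38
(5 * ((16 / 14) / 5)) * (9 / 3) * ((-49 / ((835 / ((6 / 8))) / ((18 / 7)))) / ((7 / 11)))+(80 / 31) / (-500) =-0.61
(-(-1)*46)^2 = 2116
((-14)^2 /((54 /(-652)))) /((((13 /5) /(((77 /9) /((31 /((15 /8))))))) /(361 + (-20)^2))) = -11700355975 /32643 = -358433.84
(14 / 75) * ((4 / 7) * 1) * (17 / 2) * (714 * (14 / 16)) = 14161 / 25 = 566.44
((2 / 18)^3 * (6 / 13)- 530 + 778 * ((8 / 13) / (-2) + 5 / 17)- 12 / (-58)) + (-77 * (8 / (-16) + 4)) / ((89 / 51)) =-192605060755 / 277214886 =-694.79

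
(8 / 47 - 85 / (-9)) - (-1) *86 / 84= 63001 / 5922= 10.64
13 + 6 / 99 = 431 / 33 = 13.06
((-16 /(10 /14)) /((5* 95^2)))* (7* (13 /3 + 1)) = -12544 /676875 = -0.02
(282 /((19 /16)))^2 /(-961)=-20358144 /346921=-58.68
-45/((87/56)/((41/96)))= -12.37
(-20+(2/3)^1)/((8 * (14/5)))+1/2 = -0.36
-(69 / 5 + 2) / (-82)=79 / 410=0.19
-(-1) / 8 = 1 / 8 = 0.12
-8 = -8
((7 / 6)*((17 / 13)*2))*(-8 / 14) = -68 / 39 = -1.74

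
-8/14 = -4/7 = -0.57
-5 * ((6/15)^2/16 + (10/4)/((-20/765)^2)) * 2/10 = -2926133/800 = -3657.67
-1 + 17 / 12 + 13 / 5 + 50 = 3181 / 60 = 53.02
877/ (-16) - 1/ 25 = -21941/ 400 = -54.85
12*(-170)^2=346800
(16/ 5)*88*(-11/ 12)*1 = -3872/ 15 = -258.13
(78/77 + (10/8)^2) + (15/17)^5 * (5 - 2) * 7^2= 81.19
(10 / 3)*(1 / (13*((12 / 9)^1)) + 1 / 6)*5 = 875 / 234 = 3.74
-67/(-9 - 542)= 67/551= 0.12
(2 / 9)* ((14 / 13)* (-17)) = -476 / 117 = -4.07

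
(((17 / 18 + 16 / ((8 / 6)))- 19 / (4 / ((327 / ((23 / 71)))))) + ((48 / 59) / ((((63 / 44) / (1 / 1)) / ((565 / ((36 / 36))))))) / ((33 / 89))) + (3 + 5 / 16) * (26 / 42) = -764827627 / 195408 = -3914.00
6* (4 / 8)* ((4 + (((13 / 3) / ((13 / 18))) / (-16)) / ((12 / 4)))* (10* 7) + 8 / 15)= 815.35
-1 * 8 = -8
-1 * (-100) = 100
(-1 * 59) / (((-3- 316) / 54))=3186 / 319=9.99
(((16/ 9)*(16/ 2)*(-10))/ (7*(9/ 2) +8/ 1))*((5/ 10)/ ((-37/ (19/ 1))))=24320/ 26307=0.92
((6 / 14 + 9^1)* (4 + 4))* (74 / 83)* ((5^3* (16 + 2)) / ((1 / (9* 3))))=2373624000 / 581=4085411.36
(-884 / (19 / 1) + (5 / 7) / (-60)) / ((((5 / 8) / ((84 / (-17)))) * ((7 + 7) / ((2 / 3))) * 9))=118840 / 61047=1.95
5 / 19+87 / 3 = 556 / 19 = 29.26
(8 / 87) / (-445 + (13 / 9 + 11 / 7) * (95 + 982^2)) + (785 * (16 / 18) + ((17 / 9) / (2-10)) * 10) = 14779372403297 / 21252542700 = 695.42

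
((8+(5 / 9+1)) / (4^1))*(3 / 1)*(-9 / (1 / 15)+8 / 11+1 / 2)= -42183 / 44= -958.70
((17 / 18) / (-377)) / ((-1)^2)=-17 / 6786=-0.00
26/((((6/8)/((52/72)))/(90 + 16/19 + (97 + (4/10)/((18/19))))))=108813016/23085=4713.58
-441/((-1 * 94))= 441/94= 4.69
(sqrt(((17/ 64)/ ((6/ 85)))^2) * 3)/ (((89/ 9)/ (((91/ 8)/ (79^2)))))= 0.00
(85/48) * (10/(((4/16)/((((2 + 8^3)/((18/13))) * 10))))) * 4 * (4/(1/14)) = 1590316000/27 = 58900592.59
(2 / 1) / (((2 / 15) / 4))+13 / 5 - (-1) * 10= 363 / 5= 72.60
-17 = -17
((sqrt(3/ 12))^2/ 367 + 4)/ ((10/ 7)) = 2.80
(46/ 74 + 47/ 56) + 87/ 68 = 96525/ 35224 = 2.74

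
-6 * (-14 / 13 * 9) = 756 / 13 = 58.15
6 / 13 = 0.46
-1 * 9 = -9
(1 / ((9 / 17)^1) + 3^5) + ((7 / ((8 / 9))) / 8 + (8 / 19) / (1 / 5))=2713877 / 10944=247.98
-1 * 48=-48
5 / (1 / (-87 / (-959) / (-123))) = -145 / 39319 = -0.00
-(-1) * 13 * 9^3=9477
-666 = -666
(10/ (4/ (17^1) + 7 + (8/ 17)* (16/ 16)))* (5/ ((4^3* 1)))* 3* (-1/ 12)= -425/ 16768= -0.03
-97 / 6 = -16.17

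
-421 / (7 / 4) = -1684 / 7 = -240.57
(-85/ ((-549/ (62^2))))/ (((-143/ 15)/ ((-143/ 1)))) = 1633700/ 183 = 8927.32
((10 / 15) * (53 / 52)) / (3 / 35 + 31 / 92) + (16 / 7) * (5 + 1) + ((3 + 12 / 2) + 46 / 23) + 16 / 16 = 10151530 / 371553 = 27.32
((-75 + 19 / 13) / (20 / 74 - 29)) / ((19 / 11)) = 389092 / 262561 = 1.48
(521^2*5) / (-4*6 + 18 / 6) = -1357205 / 21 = -64628.81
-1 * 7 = -7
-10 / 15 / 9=-2 / 27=-0.07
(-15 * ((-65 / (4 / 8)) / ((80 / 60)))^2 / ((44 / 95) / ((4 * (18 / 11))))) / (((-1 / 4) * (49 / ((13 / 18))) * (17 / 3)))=20966.13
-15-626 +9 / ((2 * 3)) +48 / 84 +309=-4619 / 14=-329.93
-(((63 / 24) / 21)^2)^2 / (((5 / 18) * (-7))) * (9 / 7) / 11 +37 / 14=14586961 / 5519360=2.64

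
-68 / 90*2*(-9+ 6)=68 / 15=4.53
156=156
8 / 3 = 2.67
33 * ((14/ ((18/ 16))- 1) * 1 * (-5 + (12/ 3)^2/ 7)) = -21527/ 21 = -1025.10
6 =6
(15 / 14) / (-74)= -15 / 1036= -0.01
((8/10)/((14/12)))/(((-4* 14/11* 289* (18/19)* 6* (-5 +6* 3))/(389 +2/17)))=-627/255476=-0.00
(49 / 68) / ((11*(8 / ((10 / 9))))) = 245 / 26928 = 0.01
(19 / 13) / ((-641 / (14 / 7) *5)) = -38 / 41665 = -0.00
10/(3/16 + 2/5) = 800/47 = 17.02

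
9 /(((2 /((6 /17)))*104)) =27 /1768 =0.02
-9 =-9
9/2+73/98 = 257/49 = 5.24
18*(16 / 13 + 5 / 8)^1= 1737 / 52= 33.40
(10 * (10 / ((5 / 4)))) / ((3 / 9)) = 240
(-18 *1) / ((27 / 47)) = -31.33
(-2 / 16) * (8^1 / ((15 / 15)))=-1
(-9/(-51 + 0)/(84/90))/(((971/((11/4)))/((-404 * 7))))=-49995/33014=-1.51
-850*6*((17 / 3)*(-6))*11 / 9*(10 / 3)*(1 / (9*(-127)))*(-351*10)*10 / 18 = 4132700000 / 3429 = 1205220.18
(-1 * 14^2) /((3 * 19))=-196 /57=-3.44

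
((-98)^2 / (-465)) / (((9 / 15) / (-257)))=2468228 / 279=8846.70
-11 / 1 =-11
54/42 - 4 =-19/7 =-2.71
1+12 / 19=31 / 19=1.63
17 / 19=0.89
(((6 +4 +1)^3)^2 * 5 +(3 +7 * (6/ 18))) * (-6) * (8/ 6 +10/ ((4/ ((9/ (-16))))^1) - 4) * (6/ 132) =10390211521/ 1056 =9839215.46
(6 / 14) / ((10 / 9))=27 / 70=0.39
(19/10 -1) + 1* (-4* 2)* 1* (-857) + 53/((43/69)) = 2985037/430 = 6941.95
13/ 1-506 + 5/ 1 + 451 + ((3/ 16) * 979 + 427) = 9177/ 16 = 573.56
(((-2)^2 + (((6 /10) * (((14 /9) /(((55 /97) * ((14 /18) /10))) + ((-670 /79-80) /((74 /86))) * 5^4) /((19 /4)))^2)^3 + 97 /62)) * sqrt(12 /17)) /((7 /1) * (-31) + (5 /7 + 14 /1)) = -1241571285521142044040237006824304061845386635350191936145568601 * sqrt(51) /1616267483122061402121056084640366945757000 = -5485844742329426457396.03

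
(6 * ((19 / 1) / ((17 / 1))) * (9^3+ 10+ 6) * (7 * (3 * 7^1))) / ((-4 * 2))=-6242355 / 68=-91799.34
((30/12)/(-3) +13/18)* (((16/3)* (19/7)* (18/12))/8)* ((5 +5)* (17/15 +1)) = -1216/189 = -6.43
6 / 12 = 1 / 2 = 0.50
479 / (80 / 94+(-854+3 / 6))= -45026 / 80149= -0.56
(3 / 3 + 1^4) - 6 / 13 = 20 / 13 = 1.54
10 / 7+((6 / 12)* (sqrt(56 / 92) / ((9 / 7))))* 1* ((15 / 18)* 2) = 35* sqrt(322) / 1242+10 / 7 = 1.93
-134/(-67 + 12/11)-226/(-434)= 401783/157325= 2.55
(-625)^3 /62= -244140625 /62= -3937752.02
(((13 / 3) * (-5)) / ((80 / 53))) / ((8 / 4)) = -689 / 96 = -7.18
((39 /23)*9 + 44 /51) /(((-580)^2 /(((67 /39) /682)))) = 1267171 /10495496325600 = 0.00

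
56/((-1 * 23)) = -56/23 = -2.43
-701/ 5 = -140.20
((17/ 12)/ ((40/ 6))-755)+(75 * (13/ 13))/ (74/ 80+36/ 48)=-3805661/ 5360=-710.01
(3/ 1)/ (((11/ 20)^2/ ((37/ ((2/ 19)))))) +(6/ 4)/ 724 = 610766763/ 175208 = 3485.95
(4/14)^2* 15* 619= 37140/49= 757.96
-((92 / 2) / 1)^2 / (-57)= 2116 / 57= 37.12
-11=-11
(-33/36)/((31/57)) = -209/124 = -1.69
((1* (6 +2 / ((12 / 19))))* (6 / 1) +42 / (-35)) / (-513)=-269 / 2565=-0.10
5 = 5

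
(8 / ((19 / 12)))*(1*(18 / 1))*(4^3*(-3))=-17461.89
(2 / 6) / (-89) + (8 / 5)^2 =17063 / 6675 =2.56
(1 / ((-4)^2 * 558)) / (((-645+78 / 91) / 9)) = -7 / 4472928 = -0.00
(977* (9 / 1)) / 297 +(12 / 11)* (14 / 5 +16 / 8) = 5749 / 165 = 34.84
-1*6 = -6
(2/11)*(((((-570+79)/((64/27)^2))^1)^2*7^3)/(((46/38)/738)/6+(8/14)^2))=45290744813628012951/31079014596608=1457277.38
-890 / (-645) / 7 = 178 / 903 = 0.20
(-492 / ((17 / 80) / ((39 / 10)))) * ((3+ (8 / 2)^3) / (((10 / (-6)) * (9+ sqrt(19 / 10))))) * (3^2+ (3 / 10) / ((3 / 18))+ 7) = 49428595008 / 67235 - 2746033056 * sqrt(190) / 336175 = 622567.18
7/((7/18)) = 18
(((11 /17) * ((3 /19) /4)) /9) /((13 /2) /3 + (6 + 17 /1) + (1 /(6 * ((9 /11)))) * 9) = 0.00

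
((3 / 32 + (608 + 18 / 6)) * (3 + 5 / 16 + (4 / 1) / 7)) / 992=8506425 / 3555328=2.39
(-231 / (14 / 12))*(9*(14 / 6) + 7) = -5544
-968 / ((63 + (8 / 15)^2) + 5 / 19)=-2069100 / 135833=-15.23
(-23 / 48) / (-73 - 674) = 23 / 35856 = 0.00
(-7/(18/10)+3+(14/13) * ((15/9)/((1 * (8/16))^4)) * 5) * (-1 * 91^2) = -10635352/9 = -1181705.78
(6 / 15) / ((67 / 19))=38 / 335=0.11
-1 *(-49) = 49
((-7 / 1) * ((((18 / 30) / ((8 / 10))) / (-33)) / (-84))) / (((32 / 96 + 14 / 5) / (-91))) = 455 / 8272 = 0.06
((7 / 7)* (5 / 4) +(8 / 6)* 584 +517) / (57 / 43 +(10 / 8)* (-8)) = -669209 / 4476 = -149.51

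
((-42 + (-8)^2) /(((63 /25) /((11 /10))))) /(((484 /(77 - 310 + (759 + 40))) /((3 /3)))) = 11.23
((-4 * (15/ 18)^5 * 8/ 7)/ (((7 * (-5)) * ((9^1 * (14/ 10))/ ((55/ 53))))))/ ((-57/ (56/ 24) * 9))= -171875/ 8740964421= -0.00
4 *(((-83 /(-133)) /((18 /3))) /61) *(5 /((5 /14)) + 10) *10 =13280 /8113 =1.64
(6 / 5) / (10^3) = 3 / 2500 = 0.00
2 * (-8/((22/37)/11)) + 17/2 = -575/2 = -287.50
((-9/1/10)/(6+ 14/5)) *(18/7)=-81/308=-0.26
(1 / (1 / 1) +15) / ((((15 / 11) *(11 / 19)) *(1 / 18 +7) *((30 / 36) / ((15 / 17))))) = 32832 / 10795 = 3.04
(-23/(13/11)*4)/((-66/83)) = 3818/39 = 97.90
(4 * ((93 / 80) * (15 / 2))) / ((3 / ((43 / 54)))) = 1333 / 144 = 9.26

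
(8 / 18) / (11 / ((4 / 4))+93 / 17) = 0.03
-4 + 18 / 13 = -34 / 13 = -2.62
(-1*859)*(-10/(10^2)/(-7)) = -859/70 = -12.27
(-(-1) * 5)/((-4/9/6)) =-135/2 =-67.50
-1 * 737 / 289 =-737 / 289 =-2.55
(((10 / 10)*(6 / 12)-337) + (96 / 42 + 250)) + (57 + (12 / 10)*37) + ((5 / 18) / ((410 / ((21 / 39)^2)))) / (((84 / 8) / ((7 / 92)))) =20705599823 / 1204814520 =17.19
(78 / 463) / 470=0.00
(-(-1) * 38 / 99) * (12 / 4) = 38 / 33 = 1.15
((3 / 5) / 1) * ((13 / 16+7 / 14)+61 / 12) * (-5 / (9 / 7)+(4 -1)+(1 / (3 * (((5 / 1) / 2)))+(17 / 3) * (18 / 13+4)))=334016 / 2925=114.19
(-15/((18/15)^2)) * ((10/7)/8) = -625/336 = -1.86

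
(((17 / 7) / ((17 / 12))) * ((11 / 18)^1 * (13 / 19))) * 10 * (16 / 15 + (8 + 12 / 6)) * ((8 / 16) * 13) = 617188 / 1197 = 515.61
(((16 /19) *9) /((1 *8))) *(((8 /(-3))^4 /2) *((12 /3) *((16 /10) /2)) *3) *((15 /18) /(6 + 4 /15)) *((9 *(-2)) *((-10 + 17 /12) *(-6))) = -25313280 /893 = -28346.34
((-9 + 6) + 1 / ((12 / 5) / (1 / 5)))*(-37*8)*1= 2590 / 3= 863.33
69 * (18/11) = 1242/11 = 112.91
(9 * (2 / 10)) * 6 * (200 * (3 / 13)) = 6480 / 13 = 498.46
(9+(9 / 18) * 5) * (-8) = -92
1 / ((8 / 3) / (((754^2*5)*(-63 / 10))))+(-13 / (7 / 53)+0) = -188039423 / 28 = -6715693.68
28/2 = 14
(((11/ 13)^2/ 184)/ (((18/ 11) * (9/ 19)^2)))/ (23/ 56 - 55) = -3363437/ 17324771022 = -0.00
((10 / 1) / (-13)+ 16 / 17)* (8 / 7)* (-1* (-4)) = 1216 / 1547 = 0.79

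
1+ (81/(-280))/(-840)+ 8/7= 168027/78400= 2.14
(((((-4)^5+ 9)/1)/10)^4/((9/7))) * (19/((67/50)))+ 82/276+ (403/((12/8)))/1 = 129868473896543/110952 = 1170492410.20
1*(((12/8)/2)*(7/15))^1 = 7/20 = 0.35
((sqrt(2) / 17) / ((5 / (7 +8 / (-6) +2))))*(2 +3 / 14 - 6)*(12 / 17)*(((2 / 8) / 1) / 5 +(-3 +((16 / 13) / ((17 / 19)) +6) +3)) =-40008799*sqrt(2) / 22354150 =-2.53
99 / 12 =33 / 4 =8.25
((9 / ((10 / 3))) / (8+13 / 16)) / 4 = 18 / 235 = 0.08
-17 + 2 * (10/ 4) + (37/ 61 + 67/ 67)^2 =-35048/ 3721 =-9.42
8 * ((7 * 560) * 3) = 94080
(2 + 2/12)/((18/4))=13/27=0.48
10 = 10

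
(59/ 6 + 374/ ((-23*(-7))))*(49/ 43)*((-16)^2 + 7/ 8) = 56307685/ 15824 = 3558.37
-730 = -730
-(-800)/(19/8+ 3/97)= 620800/1867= 332.51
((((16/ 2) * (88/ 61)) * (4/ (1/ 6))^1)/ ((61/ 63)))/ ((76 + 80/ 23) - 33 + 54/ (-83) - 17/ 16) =1204166656/ 188435161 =6.39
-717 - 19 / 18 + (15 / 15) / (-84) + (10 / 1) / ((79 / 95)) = -14055887 / 19908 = -706.04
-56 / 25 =-2.24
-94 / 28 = -47 / 14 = -3.36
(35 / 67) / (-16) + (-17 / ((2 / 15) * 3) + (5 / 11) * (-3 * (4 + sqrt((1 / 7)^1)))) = -565865 / 11792 - 15 * sqrt(7) / 77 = -48.50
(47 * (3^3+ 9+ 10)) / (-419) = -2162 / 419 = -5.16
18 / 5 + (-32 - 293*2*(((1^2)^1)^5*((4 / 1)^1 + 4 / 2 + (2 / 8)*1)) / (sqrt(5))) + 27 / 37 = -1465*sqrt(5) / 2 - 5119 / 185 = -1665.59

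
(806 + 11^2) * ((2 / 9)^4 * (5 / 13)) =8240 / 9477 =0.87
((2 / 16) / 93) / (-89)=-1 / 66216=-0.00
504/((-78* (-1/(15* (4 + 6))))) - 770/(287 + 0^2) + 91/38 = 19624963/20254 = 968.94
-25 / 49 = -0.51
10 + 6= 16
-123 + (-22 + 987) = 842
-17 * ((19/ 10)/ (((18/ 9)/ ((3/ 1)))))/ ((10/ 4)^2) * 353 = -2736.46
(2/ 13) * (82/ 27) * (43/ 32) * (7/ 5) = 12341/ 14040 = 0.88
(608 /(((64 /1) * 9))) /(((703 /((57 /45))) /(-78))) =-0.15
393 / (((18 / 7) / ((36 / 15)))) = 1834 / 5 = 366.80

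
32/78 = 16/39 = 0.41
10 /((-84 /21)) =-5 /2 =-2.50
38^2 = 1444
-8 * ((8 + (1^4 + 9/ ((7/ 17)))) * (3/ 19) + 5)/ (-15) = 10504/ 1995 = 5.27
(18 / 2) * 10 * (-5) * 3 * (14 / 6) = -3150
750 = 750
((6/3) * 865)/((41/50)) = 86500/41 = 2109.76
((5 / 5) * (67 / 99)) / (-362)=-67 / 35838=-0.00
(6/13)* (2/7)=12/91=0.13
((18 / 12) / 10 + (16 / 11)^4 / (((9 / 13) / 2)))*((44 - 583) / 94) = -1689227323 / 22520520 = -75.01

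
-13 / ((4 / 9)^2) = -1053 / 16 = -65.81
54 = 54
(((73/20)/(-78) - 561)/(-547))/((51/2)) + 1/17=2155213/21759660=0.10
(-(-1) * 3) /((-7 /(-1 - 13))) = 6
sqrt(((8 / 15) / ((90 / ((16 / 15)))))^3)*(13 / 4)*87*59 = 2847104*sqrt(5) / 759375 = 8.38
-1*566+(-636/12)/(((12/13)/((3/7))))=-16537/28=-590.61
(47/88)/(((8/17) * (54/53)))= 42347/38016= 1.11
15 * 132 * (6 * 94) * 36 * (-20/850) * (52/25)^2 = -4092460.86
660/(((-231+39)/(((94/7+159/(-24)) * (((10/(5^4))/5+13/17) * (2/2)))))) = -17.96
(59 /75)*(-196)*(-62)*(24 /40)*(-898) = -643837264 /125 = -5150698.11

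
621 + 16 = 637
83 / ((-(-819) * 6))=83 / 4914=0.02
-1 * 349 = -349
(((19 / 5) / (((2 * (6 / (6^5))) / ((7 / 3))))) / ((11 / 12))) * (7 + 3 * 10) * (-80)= -204083712 / 11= -18553064.73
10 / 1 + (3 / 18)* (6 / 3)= 31 / 3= 10.33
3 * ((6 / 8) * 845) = 7605 / 4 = 1901.25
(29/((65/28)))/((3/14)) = 11368/195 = 58.30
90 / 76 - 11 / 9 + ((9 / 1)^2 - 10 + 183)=253.96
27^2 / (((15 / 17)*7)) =4131 / 35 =118.03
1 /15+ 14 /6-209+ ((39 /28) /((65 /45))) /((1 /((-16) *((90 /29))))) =-258299 /1015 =-254.48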